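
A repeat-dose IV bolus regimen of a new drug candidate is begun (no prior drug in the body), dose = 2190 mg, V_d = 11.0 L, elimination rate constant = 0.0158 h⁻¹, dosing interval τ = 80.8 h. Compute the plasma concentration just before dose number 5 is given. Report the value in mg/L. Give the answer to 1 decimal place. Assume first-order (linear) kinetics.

76.6 mg/L

C₀ per dose = Dose / Vd = 2190 / 11.0 = 199.1 mg/L
Fraction remaining after one interval: r = e^(−kτ) = e^(−0.01580 × 80.8) = 0.2790
Before dose 5, 4 doses have been given (aged 1τ, 2τ, 3τ, 4τ).
C_trough = C₀ × (r + r² + … + r^4) = C₀ × r(1−r^4)/(1−r)
        = 199.1 × 0.2790 × (1 − 0.006059) / (1 − 0.2790) = 76.58 mg/L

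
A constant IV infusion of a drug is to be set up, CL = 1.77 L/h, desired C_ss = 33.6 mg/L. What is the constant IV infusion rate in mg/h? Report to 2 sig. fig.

At steady state, infusion rate R₀ = Css × CL = 33.6 × 1.770 = 59.47 mg/h

59 mg/h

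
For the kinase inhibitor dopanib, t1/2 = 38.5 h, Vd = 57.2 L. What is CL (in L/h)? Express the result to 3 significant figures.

k = ln2 / t½ = 0.693147 / 38.5 = 0.01800 h⁻¹
CL = k × Vd = 0.01800 × 57.2 = 1.030 L/h

1.03 L/h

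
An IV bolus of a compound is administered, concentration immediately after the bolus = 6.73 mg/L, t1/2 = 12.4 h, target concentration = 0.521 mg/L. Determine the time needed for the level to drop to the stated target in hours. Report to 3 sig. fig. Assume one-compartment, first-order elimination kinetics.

k = ln2 / t½ = 0.693147 / 12.4 = 0.05590 h⁻¹
t = ln(C₀ / C) / k = ln(6.730 / 0.521) / 0.05590
  = ln(12.92) / 0.05590 = 2.559 / 0.05590 = 45.78 h

45.8 h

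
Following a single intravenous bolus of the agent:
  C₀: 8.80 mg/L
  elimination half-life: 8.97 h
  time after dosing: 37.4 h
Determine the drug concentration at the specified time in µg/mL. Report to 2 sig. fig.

k = ln2 / t½ = 0.693147 / 8.97 = 0.07727 h⁻¹
C = C₀ · e^(−k·t) = 8.800 × e^(−0.07727 × 37.4)
  = 8.800 × 0.05558 = 0.4891 mg/L
(0.4891 mg/L = 0.4891 µg/mL)

0.49 µg/mL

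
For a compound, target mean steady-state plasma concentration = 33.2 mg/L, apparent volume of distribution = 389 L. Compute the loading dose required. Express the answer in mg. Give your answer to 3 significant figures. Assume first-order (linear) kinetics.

12900 mg

LD = Css × Vd = 33.2 × 389 = 12910 mg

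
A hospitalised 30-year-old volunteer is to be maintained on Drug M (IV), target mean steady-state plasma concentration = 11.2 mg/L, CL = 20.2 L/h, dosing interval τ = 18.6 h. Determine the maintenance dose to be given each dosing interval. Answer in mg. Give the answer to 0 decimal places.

At steady state, Dose/τ = Css × CL.
Dose = Css × CL × τ = 11.2 × 20.20 × 18.6 = 4208 mg

4208 mg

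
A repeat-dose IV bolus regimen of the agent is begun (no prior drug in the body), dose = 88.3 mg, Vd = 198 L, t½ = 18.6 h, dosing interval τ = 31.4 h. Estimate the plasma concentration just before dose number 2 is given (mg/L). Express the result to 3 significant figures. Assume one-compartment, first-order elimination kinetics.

C₀ per dose = Dose / Vd = 88.3 / 198 = 0.4460 mg/L
k = ln2 / t½ = 0.693147 / 18.6 = 0.03727 h⁻¹
Fraction remaining after one interval: r = e^(−kτ) = e^(−0.03727 × 31.4) = 0.3103
Before dose 2, 1 dose has been given (aged 1τ).
C_trough = C₀ × r = 0.4460 × 0.3103 = 0.1384 mg/L

0.138 mg/L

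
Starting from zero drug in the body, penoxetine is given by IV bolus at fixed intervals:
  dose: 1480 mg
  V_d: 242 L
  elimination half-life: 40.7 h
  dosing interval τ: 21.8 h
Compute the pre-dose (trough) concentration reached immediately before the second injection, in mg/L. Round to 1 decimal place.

C₀ per dose = Dose / Vd = 1480 / 242 = 6.116 mg/L
k = ln2 / t½ = 0.693147 / 40.7 = 0.01703 h⁻¹
Fraction remaining after one interval: r = e^(−kτ) = e^(−0.01703 × 21.8) = 0.6899
Before dose 2, 1 dose has been given (aged 1τ).
C_trough = C₀ × r = 6.116 × 0.6899 = 4.219 mg/L

4.2 mg/L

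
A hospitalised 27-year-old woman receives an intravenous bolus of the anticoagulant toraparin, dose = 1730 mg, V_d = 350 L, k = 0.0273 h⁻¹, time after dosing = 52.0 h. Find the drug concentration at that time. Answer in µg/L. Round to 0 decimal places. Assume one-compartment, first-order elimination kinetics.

1195 µg/L

C₀ = Dose / Vd = 1730 / 350 = 4.943 mg/L
C = C₀ · e^(−k·t) = 4.943 × e^(−0.02730 × 52.0)
  = 4.943 × 0.2418 = 1.195 mg/L
Convert: 1.195 mg/L × 1000 = 1195 µg/L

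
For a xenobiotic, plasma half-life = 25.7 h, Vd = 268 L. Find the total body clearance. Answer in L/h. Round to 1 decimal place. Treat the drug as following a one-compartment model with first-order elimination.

k = ln2 / t½ = 0.693147 / 25.7 = 0.02697 h⁻¹
CL = k × Vd = 0.02697 × 268 = 7.228 L/h

7.2 L/h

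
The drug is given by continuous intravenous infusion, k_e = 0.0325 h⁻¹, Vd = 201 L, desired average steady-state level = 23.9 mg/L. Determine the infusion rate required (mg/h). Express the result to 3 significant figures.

156 mg/h

CL = k × Vd = 0.03250 × 201 = 6.533 L/h
At steady state, infusion rate R₀ = Css × CL = 23.9 × 6.533 = 156.1 mg/h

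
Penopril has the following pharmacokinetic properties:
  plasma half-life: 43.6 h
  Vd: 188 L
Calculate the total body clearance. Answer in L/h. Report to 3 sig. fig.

k = ln2 / t½ = 0.693147 / 43.6 = 0.01590 h⁻¹
CL = k × Vd = 0.01590 × 188 = 2.989 L/h

2.99 L/h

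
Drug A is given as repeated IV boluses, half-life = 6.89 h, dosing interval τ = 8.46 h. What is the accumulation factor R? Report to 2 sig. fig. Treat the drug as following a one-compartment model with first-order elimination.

1.7

k = ln2 / t½ = 0.693147 / 6.89 = 0.1006 h⁻¹
e^(−kτ) = e^(−0.1006 × 8.46) = 0.4270
Accumulation ratio R = 1 / (1 − e^(−kτ)) = 1 / (1 − 0.4270) = 1.745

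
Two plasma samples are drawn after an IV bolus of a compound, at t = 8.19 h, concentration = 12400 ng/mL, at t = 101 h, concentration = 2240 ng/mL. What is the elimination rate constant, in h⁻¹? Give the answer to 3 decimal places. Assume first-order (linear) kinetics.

k = ln(C₁/C₂) / (t₂ − t₁) = ln(12400/2240) / (101 − 8.19)
  = 1.711 / 92.81 = 0.01844 h⁻¹

0.018 h⁻¹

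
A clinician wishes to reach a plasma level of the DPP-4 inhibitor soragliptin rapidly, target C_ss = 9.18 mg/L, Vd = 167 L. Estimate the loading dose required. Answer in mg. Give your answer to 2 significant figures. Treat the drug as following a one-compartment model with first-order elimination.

LD = Css × Vd = 9.18 × 167 = 1533 mg

1500 mg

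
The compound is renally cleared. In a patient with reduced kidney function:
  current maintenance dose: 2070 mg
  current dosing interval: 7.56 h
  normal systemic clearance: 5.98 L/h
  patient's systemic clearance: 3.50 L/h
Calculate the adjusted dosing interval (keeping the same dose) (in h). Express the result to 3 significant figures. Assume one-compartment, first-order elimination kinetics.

12.9 h

To keep the same average steady-state level, dosing rate must scale with clearance.
CL ratio = 3.50 / 5.98 = 0.5853
New interval (same dose) = 7.56 / 0.5853 = 12.92 h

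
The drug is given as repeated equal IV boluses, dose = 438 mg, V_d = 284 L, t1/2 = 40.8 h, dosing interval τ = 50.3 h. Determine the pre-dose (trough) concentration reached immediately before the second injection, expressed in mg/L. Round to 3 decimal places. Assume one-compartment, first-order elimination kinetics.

0.656 mg/L

C₀ per dose = Dose / Vd = 438 / 284 = 1.542 mg/L
k = ln2 / t½ = 0.693147 / 40.8 = 0.01699 h⁻¹
Fraction remaining after one interval: r = e^(−kτ) = e^(−0.01699 × 50.3) = 0.4255
Before dose 2, 1 dose has been given (aged 1τ).
C_trough = C₀ × r = 1.542 × 0.4255 = 0.6561 mg/L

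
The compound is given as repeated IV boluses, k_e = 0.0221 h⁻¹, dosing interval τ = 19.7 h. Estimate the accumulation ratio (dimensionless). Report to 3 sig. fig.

e^(−kτ) = e^(−0.02210 × 19.7) = 0.6470
Accumulation ratio R = 1 / (1 − e^(−kτ)) = 1 / (1 − 0.6470) = 2.833

2.83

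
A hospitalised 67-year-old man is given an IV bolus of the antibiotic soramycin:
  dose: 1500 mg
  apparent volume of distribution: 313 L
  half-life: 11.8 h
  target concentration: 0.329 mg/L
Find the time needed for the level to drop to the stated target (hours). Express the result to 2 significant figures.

C₀ = Dose / Vd = 1500 / 313 = 4.792 mg/L
k = ln2 / t½ = 0.693147 / 11.8 = 0.05874 h⁻¹
t = ln(C₀ / C) / k = ln(4.792 / 0.329) / 0.05874
  = ln(14.57) / 0.05874 = 2.679 / 0.05874 = 45.61 h

46 h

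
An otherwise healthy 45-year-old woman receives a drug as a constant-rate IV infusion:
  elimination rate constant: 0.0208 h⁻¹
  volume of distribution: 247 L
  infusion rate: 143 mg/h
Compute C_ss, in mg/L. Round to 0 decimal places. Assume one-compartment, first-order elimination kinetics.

CL = k × Vd = 0.02080 × 247 = 5.138 L/h
At steady state Css = R₀ / CL = 143 / 5.138 = 27.83 mg/L

28 mg/L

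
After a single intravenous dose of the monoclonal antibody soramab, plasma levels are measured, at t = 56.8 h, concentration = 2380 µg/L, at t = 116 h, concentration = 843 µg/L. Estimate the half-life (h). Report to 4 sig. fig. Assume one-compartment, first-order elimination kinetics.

k = ln(C₁/C₂) / (t₂ − t₁) = ln(2380/843) / (116 − 56.8)
  = 1.038 / 59.20 = 0.01753 h⁻¹
t½ = ln2 / k = 0.693147 / 0.01753 = 39.54 h

39.54 h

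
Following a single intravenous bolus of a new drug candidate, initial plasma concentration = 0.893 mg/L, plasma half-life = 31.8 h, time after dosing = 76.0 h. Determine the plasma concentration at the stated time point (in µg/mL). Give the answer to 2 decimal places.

0.17 µg/mL

k = ln2 / t½ = 0.693147 / 31.8 = 0.02180 h⁻¹
C = C₀ · e^(−k·t) = 0.8930 × e^(−0.02180 × 76.0)
  = 0.8930 × 0.1907 = 0.1703 mg/L
(0.1703 mg/L = 0.1703 µg/mL)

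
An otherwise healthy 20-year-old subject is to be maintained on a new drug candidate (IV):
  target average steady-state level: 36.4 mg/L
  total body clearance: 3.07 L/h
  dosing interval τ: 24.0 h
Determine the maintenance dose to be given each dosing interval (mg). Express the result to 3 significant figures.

At steady state, Dose/τ = Css × CL.
Dose = Css × CL × τ = 36.4 × 3.070 × 24.0 = 2682 mg

2680 mg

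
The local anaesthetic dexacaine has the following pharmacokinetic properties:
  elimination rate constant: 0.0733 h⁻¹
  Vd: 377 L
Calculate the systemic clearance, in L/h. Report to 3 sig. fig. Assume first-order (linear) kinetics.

27.6 L/h

CL = k × Vd = 0.0733 × 377 = 27.63 L/h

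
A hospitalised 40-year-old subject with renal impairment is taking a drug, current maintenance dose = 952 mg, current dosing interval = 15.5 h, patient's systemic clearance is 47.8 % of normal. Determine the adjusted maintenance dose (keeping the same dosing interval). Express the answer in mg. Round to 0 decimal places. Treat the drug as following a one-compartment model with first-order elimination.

455 mg

To keep the same average steady-state level, dosing rate must scale with clearance.
CL ratio = 47.8 / 100 = 0.4780
New dose (same interval) = 952 × 0.4780 = 455.1 mg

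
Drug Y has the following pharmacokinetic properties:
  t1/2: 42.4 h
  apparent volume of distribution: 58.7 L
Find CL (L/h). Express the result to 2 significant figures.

0.96 L/h

k = ln2 / t½ = 0.693147 / 42.4 = 0.01635 h⁻¹
CL = k × Vd = 0.01635 × 58.7 = 0.9597 L/h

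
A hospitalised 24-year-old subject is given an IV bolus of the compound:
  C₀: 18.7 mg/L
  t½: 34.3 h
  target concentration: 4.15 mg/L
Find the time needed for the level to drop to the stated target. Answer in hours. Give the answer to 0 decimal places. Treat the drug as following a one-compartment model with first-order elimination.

74 h

k = ln2 / t½ = 0.693147 / 34.3 = 0.02021 h⁻¹
t = ln(C₀ / C) / k = ln(18.70 / 4.15) / 0.02021
  = ln(4.506) / 0.02021 = 1.505 / 0.02021 = 74.47 h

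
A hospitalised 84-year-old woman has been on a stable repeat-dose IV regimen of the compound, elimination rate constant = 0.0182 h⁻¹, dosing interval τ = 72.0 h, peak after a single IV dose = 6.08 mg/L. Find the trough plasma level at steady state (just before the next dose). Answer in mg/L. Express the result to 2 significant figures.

e^(−kτ) = e^(−0.01820 × 72.0) = 0.2697
Accumulation ratio R = 1 / (1 − e^(−kτ)) = 1 / (1 − 0.2697) = 1.369
Steady-state trough = C₀ × R × e^(−kτ) = 6.08 × 1.369 × 0.2697 = 2.245 mg/L

2.2 mg/L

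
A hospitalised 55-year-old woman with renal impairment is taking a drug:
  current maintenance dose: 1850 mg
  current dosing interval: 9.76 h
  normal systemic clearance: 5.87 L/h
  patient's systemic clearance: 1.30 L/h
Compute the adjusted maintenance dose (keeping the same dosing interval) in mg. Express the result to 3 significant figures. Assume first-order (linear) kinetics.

To keep the same average steady-state level, dosing rate must scale with clearance.
CL ratio = 1.30 / 5.87 = 0.2215
New dose (same interval) = 1850 × 0.2215 = 409.8 mg

410 mg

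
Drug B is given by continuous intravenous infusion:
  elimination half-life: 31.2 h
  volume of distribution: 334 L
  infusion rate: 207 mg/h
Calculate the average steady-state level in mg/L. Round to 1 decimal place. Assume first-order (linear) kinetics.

27.9 mg/L

k = ln2 / t½ = 0.693147 / 31.2 = 0.02222 h⁻¹
CL = k × Vd = 0.02222 × 334 = 7.421 L/h
At steady state Css = R₀ / CL = 207 / 7.421 = 27.89 mg/L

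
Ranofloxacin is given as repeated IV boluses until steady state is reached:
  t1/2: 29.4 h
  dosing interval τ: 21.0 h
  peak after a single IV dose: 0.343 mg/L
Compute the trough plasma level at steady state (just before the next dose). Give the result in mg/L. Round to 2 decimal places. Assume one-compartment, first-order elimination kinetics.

0.54 mg/L

k = ln2 / t½ = 0.693147 / 29.4 = 0.02358 h⁻¹
e^(−kτ) = e^(−0.02358 × 21.0) = 0.6095
Accumulation ratio R = 1 / (1 − e^(−kτ)) = 1 / (1 − 0.6095) = 2.561
Steady-state trough = C₀ × R × e^(−kτ) = 0.343 × 2.561 × 0.6095 = 0.5354 mg/L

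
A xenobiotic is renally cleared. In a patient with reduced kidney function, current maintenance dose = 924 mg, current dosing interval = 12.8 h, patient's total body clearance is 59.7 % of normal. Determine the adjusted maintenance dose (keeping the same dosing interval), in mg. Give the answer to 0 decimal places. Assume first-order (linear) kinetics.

552 mg

To keep the same average steady-state level, dosing rate must scale with clearance.
CL ratio = 59.7 / 100 = 0.5970
New dose (same interval) = 924 × 0.5970 = 551.6 mg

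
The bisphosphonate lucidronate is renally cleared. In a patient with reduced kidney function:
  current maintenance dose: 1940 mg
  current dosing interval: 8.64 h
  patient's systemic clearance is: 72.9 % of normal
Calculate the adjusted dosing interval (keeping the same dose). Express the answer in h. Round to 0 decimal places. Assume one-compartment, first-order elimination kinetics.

12 h

To keep the same average steady-state level, dosing rate must scale with clearance.
CL ratio = 72.9 / 100 = 0.7290
New interval (same dose) = 8.64 / 0.7290 = 11.85 h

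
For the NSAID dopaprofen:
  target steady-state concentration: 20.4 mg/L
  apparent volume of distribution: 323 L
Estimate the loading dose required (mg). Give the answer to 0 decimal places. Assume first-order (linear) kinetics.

6589 mg

LD = Css × Vd = 20.4 × 323 = 6589 mg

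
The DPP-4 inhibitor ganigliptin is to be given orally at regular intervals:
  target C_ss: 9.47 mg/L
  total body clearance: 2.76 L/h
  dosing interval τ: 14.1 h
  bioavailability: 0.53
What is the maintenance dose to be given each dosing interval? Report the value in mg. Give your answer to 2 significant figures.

At steady state, F × (Dose/τ) = Css × CL.
Dose = Css × CL × τ / F = 9.47 × 2.760 × 14.1 / 0.53 = 695.3 mg

700 mg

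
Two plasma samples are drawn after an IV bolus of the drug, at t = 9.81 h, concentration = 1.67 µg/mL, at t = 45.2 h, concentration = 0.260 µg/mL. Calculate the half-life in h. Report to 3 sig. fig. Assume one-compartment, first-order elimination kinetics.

13.2 h

k = ln(C₁/C₂) / (t₂ − t₁) = ln(1.67/0.260) / (45.2 − 9.81)
  = 1.860 / 35.39 = 0.05256 h⁻¹
t½ = ln2 / k = 0.693147 / 0.05256 = 13.19 h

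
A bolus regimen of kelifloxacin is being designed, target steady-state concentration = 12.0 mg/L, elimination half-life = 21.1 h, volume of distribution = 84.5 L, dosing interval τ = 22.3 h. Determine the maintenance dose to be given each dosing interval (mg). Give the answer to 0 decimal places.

k = ln2 / t½ = 0.693147 / 21.1 = 0.03285 h⁻¹
CL = k × Vd = 0.03285 × 84.5 = 2.776 L/h
At steady state, Dose/τ = Css × CL.
Dose = Css × CL × τ = 12.0 × 2.776 × 22.3 = 742.9 mg

743 mg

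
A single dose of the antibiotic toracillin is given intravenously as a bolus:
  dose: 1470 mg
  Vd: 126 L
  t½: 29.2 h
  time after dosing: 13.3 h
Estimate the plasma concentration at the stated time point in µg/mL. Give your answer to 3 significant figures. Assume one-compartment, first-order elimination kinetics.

8.51 µg/mL

C₀ = Dose / Vd = 1470 / 126 = 11.67 mg/L
k = ln2 / t½ = 0.693147 / 29.2 = 0.02374 h⁻¹
C = C₀ · e^(−k·t) = 11.67 × e^(−0.02374 × 13.3)
  = 11.67 × 0.7292 = 8.510 mg/L
(8.510 mg/L = 8.510 µg/mL)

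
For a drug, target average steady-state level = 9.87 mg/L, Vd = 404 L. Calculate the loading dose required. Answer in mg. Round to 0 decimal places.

3987 mg

LD = Css × Vd = 9.87 × 404 = 3987 mg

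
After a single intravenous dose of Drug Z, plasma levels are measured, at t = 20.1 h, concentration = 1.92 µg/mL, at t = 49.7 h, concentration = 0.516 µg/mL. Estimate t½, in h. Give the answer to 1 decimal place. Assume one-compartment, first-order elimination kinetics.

k = ln(C₁/C₂) / (t₂ − t₁) = ln(1.92/0.516) / (49.7 − 20.1)
  = 1.314 / 29.60 = 0.04439 h⁻¹
t½ = ln2 / k = 0.693147 / 0.04439 = 15.61 h

15.6 h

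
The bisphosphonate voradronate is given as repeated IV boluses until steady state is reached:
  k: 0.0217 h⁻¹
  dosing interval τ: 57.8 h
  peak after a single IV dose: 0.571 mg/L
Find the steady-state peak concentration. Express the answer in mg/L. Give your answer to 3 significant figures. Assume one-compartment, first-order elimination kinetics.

0.799 mg/L

e^(−kτ) = e^(−0.02170 × 57.8) = 0.2853
Accumulation ratio R = 1 / (1 − e^(−kτ)) = 1 / (1 − 0.2853) = 1.399
Steady-state peak = C₀ × R = 0.571 × 1.399 = 0.7988 mg/L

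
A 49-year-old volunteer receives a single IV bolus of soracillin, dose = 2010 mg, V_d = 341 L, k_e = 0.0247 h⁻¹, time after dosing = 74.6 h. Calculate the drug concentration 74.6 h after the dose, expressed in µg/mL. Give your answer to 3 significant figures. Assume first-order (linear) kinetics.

0.934 µg/mL

C₀ = Dose / Vd = 2010 / 341 = 5.894 mg/L
C = C₀ · e^(−k·t) = 5.894 × e^(−0.02470 × 74.6)
  = 5.894 × 0.1584 = 0.9336 mg/L
(0.9336 mg/L = 0.9336 µg/mL)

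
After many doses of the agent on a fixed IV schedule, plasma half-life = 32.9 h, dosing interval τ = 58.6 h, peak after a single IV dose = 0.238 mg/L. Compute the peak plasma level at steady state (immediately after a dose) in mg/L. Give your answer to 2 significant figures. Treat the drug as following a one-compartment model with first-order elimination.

k = ln2 / t½ = 0.693147 / 32.9 = 0.02107 h⁻¹
e^(−kτ) = e^(−0.02107 × 58.6) = 0.2909
Accumulation ratio R = 1 / (1 − e^(−kτ)) = 1 / (1 − 0.2909) = 1.410
Steady-state peak = C₀ × R = 0.238 × 1.410 = 0.3356 mg/L

0.34 mg/L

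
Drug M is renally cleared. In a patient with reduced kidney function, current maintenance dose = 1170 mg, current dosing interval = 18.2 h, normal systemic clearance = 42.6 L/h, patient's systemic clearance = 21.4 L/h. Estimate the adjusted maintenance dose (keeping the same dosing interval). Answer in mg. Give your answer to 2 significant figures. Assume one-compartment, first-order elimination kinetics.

To keep the same average steady-state level, dosing rate must scale with clearance.
CL ratio = 21.4 / 42.6 = 0.5023
New dose (same interval) = 1170 × 0.5023 = 587.7 mg

590 mg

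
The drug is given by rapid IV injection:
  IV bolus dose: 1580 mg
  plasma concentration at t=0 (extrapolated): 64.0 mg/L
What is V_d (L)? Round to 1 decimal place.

24.7 L

Vd = Dose / C₀ = 1580 / 64.0 = 24.69 L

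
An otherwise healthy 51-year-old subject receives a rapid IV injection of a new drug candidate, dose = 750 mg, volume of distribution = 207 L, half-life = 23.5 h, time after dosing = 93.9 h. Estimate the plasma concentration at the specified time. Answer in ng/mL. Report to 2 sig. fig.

230 ng/mL

C₀ = Dose / Vd = 750.0 / 207 = 3.623 mg/L
k = ln2 / t½ = 0.693147 / 23.5 = 0.02950 h⁻¹
C = C₀ · e^(−k·t) = 3.623 × e^(−0.02950 × 93.9)
  = 3.623 × 0.06266 = 0.2270 mg/L
Convert: 0.2270 mg/L × 1000 = 227.0 ng/mL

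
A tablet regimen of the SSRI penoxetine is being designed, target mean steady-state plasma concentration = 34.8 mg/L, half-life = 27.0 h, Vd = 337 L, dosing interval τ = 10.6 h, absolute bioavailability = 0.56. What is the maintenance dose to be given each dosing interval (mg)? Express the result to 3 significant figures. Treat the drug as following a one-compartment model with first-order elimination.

k = ln2 / t½ = 0.693147 / 27.0 = 0.02567 h⁻¹
CL = k × Vd = 0.02567 × 337 = 8.651 L/h
At steady state, F × (Dose/τ) = Css × CL.
Dose = Css × CL × τ / F = 34.8 × 8.651 × 10.6 / 0.56 = 5699 mg

5700 mg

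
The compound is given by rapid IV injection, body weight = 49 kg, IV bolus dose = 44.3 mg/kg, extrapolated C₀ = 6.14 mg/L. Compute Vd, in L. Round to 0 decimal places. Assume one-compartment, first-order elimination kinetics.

Dose = 44.3 × 49 = 2171 mg
Vd = Dose / C₀ = 2171 / 6.14 = 353.6 L

354 L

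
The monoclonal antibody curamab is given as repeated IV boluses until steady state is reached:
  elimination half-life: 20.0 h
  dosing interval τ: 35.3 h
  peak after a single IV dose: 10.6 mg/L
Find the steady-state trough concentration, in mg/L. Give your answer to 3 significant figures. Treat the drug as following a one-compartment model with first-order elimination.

4.42 mg/L

k = ln2 / t½ = 0.693147 / 20.0 = 0.03466 h⁻¹
e^(−kτ) = e^(−0.03466 × 35.3) = 0.2942
Accumulation ratio R = 1 / (1 − e^(−kτ)) = 1 / (1 − 0.2942) = 1.417
Steady-state trough = C₀ × R × e^(−kτ) = 10.6 × 1.417 × 0.2942 = 4.419 mg/L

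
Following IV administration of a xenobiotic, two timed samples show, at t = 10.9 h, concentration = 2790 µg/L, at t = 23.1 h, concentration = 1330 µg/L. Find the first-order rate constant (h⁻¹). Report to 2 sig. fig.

k = ln(C₁/C₂) / (t₂ − t₁) = ln(2790/1330) / (23.1 − 10.9)
  = 0.7409 / 12.20 = 0.06073 h⁻¹

0.061 h⁻¹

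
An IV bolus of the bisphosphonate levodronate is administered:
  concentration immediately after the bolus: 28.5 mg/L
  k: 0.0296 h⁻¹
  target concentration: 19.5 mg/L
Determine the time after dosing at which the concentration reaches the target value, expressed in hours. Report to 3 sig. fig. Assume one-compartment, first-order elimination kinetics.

t = ln(C₀ / C) / k = ln(28.50 / 19.5) / 0.02960
  = ln(1.462) / 0.02960 = 0.3798 / 0.02960 = 12.83 h

12.8 h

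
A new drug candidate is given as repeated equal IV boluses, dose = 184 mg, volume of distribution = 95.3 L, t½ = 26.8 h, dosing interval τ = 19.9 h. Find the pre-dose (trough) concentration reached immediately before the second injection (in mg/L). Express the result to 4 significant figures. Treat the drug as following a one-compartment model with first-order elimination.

1.154 mg/L

C₀ per dose = Dose / Vd = 184 / 95.3 = 1.931 mg/L
k = ln2 / t½ = 0.693147 / 26.8 = 0.02586 h⁻¹
Fraction remaining after one interval: r = e^(−kτ) = e^(−0.02586 × 19.9) = 0.5977
Before dose 2, 1 dose has been given (aged 1τ).
C_trough = C₀ × r = 1.931 × 0.5977 = 1.154 mg/L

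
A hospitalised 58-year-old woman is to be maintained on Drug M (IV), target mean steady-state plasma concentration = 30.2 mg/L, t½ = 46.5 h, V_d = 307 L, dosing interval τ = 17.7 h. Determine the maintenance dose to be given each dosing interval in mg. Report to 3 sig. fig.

k = ln2 / t½ = 0.693147 / 46.5 = 0.01491 h⁻¹
CL = k × Vd = 0.01491 × 307 = 4.577 L/h
At steady state, Dose/τ = Css × CL.
Dose = Css × CL × τ = 30.2 × 4.577 × 17.7 = 2447 mg

2450 mg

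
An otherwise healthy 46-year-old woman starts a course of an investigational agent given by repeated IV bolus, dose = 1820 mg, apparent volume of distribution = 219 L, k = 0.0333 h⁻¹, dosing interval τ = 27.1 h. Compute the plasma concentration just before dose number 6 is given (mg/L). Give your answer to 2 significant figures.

C₀ per dose = Dose / Vd = 1820 / 219 = 8.311 mg/L
Fraction remaining after one interval: r = e^(−kτ) = e^(−0.03330 × 27.1) = 0.4056
Before dose 6, 5 doses have been given (aged 1τ, 2τ, 3τ, 4τ, 5τ).
C_trough = C₀ × (r + r² + … + r^5) = C₀ × r(1−r^5)/(1−r)
        = 8.311 × 0.4056 × (1 − 0.01098) / (1 − 0.4056) = 5.609 mg/L

5.6 mg/L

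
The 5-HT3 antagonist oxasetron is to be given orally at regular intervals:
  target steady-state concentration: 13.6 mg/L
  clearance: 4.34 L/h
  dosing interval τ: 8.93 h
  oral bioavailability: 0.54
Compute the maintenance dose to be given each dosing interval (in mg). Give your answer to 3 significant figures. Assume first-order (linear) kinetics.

At steady state, F × (Dose/τ) = Css × CL.
Dose = Css × CL × τ / F = 13.6 × 4.340 × 8.93 / 0.54 = 976.1 mg

976 mg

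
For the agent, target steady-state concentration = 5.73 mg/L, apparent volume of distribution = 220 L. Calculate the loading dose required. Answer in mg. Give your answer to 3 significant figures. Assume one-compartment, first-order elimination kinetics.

LD = Css × Vd = 5.73 × 220 = 1261 mg

1260 mg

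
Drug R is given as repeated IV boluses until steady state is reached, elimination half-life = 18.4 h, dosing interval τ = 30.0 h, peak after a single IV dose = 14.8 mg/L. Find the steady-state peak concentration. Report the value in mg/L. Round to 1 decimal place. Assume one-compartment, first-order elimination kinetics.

21.9 mg/L

k = ln2 / t½ = 0.693147 / 18.4 = 0.03767 h⁻¹
e^(−kτ) = e^(−0.03767 × 30.0) = 0.3230
Accumulation ratio R = 1 / (1 − e^(−kτ)) = 1 / (1 − 0.3230) = 1.477
Steady-state peak = C₀ × R = 14.8 × 1.477 = 21.86 mg/L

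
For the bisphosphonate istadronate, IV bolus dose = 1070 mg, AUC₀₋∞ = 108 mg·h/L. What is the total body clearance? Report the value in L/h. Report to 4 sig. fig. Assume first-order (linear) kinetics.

CL = Dose / AUC = 1070 / 108 = 9.907 L/h

9.907 L/h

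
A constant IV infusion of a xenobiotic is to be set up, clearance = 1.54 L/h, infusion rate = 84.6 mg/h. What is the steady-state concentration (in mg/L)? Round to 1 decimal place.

At steady state Css = R₀ / CL = 84.6 / 1.540 = 54.94 mg/L

54.9 mg/L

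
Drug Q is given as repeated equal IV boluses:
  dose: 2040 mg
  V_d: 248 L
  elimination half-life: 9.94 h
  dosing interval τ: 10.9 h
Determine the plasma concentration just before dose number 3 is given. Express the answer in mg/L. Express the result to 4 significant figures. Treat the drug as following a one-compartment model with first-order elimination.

C₀ per dose = Dose / Vd = 2040 / 248 = 8.226 mg/L
k = ln2 / t½ = 0.693147 / 9.94 = 0.06973 h⁻¹
Fraction remaining after one interval: r = e^(−kτ) = e^(−0.06973 × 10.9) = 0.4676
Before dose 3, 2 doses have been given (aged 1τ, 2τ).
C_trough = C₀ × (r + r²) = 8.226 × (0.4676 + 0.2186) = 5.645 mg/L

5.645 mg/L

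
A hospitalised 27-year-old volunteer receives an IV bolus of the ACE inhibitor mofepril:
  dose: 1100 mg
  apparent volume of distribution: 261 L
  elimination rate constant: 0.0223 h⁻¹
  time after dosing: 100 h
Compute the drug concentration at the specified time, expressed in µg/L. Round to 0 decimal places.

C₀ = Dose / Vd = 1100 / 261 = 4.215 mg/L
C = C₀ · e^(−k·t) = 4.215 × e^(−0.02230 × 100)
  = 4.215 × 0.1075 = 0.4531 mg/L
Convert: 0.4531 mg/L × 1000 = 453.1 µg/L

453 µg/L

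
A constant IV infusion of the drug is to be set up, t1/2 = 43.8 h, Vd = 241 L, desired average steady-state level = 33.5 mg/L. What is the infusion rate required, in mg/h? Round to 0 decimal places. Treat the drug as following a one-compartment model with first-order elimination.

k = ln2 / t½ = 0.693147 / 43.8 = 0.01583 h⁻¹
CL = k × Vd = 0.01583 × 241 = 3.815 L/h
At steady state, infusion rate R₀ = Css × CL = 33.5 × 3.815 = 127.8 mg/h

128 mg/h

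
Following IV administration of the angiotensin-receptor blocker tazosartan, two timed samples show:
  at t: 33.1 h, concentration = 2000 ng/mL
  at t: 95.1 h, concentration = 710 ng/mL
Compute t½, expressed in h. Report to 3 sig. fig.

k = ln(C₁/C₂) / (t₂ − t₁) = ln(2000/710) / (95.1 − 33.1)
  = 1.036 / 62.00 = 0.01671 h⁻¹
t½ = ln2 / k = 0.693147 / 0.01671 = 41.48 h

41.5 h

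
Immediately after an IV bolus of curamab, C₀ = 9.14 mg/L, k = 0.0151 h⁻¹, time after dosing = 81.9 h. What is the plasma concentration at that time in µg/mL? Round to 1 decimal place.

C = C₀ · e^(−k·t) = 9.140 × e^(−0.01510 × 81.9)
  = 9.140 × 0.2903 = 2.653 mg/L
(2.653 mg/L = 2.653 µg/mL)

2.7 µg/mL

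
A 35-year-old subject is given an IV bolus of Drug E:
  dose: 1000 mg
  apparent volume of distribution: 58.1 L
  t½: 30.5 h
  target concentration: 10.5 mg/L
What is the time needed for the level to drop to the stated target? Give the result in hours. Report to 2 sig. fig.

C₀ = Dose / Vd = 1000 / 58.1 = 17.21 mg/L
k = ln2 / t½ = 0.693147 / 30.5 = 0.02273 h⁻¹
t = ln(C₀ / C) / k = ln(17.21 / 10.5) / 0.02273
  = ln(1.639) / 0.02273 = 0.4941 / 0.02273 = 21.74 h

22 h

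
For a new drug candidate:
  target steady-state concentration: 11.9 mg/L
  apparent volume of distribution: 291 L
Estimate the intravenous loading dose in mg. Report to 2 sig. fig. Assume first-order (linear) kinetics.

3500 mg

LD = Css × Vd = 11.9 × 291 = 3463 mg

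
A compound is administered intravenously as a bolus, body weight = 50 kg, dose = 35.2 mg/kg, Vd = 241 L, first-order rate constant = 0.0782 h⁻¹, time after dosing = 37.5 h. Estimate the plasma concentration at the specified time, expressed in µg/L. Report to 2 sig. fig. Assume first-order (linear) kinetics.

Total dose = 35.2 × 50 = 1760 mg
C₀ = Dose / Vd = 1760 / 241 = 7.303 mg/L
C = C₀ · e^(−k·t) = 7.303 × e^(−0.07820 × 37.5)
  = 7.303 × 0.05326 = 0.3890 mg/L
Convert: 0.3890 mg/L × 1000 = 389.0 µg/L

390 µg/L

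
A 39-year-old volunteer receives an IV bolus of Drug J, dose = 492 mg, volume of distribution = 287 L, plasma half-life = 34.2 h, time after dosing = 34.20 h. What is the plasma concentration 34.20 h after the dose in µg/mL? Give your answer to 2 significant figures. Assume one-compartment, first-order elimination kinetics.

C₀ = Dose / Vd = 492.0 / 287 = 1.714 mg/L
k = ln2 / t½ = 0.693147 / 34.2 = 0.02027 h⁻¹
t / t½ = 34.20 / 34.2 = 1 half-lives
C = C₀ × (1/2)^1 = 1.714 × 0.5000 = 0.8570 mg/L
(0.8570 mg/L = 0.8570 µg/mL)

0.86 µg/mL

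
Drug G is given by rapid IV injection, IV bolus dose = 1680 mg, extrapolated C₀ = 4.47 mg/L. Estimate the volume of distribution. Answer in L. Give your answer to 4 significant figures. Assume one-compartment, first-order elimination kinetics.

375.8 L

Vd = Dose / C₀ = 1680 / 4.47 = 375.8 L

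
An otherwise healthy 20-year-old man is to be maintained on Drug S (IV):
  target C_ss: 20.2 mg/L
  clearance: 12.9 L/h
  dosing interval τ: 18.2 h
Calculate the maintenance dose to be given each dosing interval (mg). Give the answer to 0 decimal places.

4743 mg

At steady state, Dose/τ = Css × CL.
Dose = Css × CL × τ = 20.2 × 12.90 × 18.2 = 4743 mg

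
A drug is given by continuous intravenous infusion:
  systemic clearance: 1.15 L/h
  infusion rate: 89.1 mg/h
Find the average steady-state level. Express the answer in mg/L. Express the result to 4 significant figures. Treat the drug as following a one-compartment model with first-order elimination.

At steady state Css = R₀ / CL = 89.1 / 1.150 = 77.48 mg/L

77.48 mg/L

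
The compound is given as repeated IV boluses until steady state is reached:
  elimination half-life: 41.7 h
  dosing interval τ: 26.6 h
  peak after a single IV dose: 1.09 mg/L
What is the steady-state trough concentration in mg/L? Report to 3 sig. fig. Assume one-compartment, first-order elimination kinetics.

k = ln2 / t½ = 0.693147 / 41.7 = 0.01662 h⁻¹
e^(−kτ) = e^(−0.01662 × 26.6) = 0.6427
Accumulation ratio R = 1 / (1 − e^(−kτ)) = 1 / (1 − 0.6427) = 2.799
Steady-state trough = C₀ × R × e^(−kτ) = 1.09 × 2.799 × 0.6427 = 1.961 mg/L

1.96 mg/L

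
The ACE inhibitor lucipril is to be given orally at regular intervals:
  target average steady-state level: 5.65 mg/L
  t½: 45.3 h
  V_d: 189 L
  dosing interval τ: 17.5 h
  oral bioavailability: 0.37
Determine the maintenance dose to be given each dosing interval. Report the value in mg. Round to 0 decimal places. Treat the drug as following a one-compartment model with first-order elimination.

773 mg

k = ln2 / t½ = 0.693147 / 45.3 = 0.01530 h⁻¹
CL = k × Vd = 0.01530 × 189 = 2.892 L/h
At steady state, F × (Dose/τ) = Css × CL.
Dose = Css × CL × τ / F = 5.65 × 2.892 × 17.5 / 0.37 = 772.8 mg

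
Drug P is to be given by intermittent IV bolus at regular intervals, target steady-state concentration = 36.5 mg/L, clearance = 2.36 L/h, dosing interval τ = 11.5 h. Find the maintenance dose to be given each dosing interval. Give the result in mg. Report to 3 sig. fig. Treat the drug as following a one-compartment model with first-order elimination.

At steady state, Dose/τ = Css × CL.
Dose = Css × CL × τ = 36.5 × 2.360 × 11.5 = 990.6 mg

991 mg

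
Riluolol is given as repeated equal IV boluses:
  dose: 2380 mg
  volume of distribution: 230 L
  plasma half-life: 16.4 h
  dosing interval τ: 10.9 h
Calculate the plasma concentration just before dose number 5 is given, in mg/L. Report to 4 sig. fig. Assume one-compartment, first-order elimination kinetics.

C₀ per dose = Dose / Vd = 2380 / 230 = 10.35 mg/L
k = ln2 / t½ = 0.693147 / 16.4 = 0.04227 h⁻¹
Fraction remaining after one interval: r = e^(−kτ) = e^(−0.04227 × 10.9) = 0.6308
Before dose 5, 4 doses have been given (aged 1τ, 2τ, 3τ, 4τ).
C_trough = C₀ × (r + r² + … + r^4) = C₀ × r(1−r^4)/(1−r)
        = 10.35 × 0.6308 × (1 − 0.1583) / (1 − 0.6308) = 14.88 mg/L

14.88 mg/L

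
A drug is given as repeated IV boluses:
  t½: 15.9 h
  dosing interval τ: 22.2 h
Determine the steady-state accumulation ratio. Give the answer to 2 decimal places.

1.61

k = ln2 / t½ = 0.693147 / 15.9 = 0.04359 h⁻¹
e^(−kτ) = e^(−0.04359 × 22.2) = 0.3800
Accumulation ratio R = 1 / (1 − e^(−kτ)) = 1 / (1 − 0.3800) = 1.613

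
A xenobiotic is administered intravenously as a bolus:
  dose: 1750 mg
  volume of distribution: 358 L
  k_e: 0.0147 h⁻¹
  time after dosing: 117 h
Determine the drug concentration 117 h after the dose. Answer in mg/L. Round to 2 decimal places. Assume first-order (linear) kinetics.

0.88 mg/L

C₀ = Dose / Vd = 1750 / 358 = 4.888 mg/L
C = C₀ · e^(−k·t) = 4.888 × e^(−0.01470 × 117)
  = 4.888 × 0.1791 = 0.8754 mg/L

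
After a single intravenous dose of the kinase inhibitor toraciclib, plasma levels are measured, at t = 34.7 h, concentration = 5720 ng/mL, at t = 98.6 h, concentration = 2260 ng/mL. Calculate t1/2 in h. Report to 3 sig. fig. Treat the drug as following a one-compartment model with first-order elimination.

47.7 h

k = ln(C₁/C₂) / (t₂ − t₁) = ln(5720/2260) / (98.6 − 34.7)
  = 0.9286 / 63.90 = 0.01453 h⁻¹
t½ = ln2 / k = 0.693147 / 0.01453 = 47.70 h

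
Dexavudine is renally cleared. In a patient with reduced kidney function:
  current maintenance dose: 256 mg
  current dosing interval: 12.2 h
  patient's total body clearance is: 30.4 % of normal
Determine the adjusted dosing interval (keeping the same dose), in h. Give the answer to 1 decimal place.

40.1 h

To keep the same average steady-state level, dosing rate must scale with clearance.
CL ratio = 30.4 / 100 = 0.3040
New interval (same dose) = 12.2 / 0.3040 = 40.13 h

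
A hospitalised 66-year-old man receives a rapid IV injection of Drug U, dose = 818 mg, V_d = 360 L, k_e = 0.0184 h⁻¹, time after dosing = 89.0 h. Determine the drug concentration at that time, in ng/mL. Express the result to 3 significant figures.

C₀ = Dose / Vd = 818.0 / 360 = 2.272 mg/L
C = C₀ · e^(−k·t) = 2.272 × e^(−0.01840 × 89.0)
  = 2.272 × 0.1944 = 0.4417 mg/L
Convert: 0.4417 mg/L × 1000 = 441.7 ng/mL

442 ng/mL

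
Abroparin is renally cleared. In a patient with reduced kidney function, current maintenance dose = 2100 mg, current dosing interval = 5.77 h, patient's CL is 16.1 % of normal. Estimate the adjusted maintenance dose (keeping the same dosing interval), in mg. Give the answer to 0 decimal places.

338 mg

To keep the same average steady-state level, dosing rate must scale with clearance.
CL ratio = 16.1 / 100 = 0.1610
New dose (same interval) = 2100 × 0.1610 = 338.1 mg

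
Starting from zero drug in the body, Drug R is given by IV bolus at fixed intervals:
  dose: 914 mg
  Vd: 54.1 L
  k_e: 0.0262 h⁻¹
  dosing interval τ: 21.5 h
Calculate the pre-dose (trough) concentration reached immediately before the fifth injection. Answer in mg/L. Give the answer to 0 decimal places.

20 mg/L

C₀ per dose = Dose / Vd = 914 / 54.1 = 16.89 mg/L
Fraction remaining after one interval: r = e^(−kτ) = e^(−0.02620 × 21.5) = 0.5693
Before dose 5, 4 doses have been given (aged 1τ, 2τ, 3τ, 4τ).
C_trough = C₀ × (r + r² + … + r^4) = C₀ × r(1−r^4)/(1−r)
        = 16.89 × 0.5693 × (1 − 0.1050) / (1 − 0.5693) = 19.98 mg/L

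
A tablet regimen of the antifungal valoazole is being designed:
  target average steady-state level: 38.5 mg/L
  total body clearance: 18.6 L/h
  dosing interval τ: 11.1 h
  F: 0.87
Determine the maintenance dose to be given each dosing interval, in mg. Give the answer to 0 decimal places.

At steady state, F × (Dose/τ) = Css × CL.
Dose = Css × CL × τ / F = 38.5 × 18.60 × 11.1 / 0.87 = 9136 mg

9136 mg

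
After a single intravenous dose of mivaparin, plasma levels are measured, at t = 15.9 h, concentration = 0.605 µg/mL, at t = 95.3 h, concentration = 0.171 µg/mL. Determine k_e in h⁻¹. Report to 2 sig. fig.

k = ln(C₁/C₂) / (t₂ − t₁) = ln(0.605/0.171) / (95.3 − 15.9)
  = 1.264 / 79.40 = 0.01592 h⁻¹

0.016 h⁻¹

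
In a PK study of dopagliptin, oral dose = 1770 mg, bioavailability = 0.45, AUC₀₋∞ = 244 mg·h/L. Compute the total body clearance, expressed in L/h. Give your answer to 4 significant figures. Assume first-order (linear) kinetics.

CL = F·Dose / AUC = 0.45 × 1770 / 244 = 3.264 L/h

3.264 L/h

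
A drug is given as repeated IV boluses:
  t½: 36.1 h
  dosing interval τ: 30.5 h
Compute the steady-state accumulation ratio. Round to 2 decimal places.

2.26

k = ln2 / t½ = 0.693147 / 36.1 = 0.01920 h⁻¹
e^(−kτ) = e^(−0.01920 × 30.5) = 0.5568
Accumulation ratio R = 1 / (1 − e^(−kτ)) = 1 / (1 − 0.5568) = 2.256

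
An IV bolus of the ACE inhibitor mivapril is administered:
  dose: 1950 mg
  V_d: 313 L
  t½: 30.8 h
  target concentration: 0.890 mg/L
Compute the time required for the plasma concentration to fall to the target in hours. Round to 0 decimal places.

86 h

C₀ = Dose / Vd = 1950 / 313 = 6.230 mg/L
k = ln2 / t½ = 0.693147 / 30.8 = 0.02250 h⁻¹
t = ln(C₀ / C) / k = ln(6.230 / 0.890) / 0.02250
  = ln(7.000) / 0.02250 = 1.946 / 0.02250 = 86.49 h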